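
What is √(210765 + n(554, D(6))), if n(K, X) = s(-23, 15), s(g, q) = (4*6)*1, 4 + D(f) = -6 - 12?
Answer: 3*√23421 ≈ 459.12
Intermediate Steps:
D(f) = -22 (D(f) = -4 + (-6 - 12) = -4 - 18 = -22)
s(g, q) = 24 (s(g, q) = 24*1 = 24)
n(K, X) = 24
√(210765 + n(554, D(6))) = √(210765 + 24) = √210789 = 3*√23421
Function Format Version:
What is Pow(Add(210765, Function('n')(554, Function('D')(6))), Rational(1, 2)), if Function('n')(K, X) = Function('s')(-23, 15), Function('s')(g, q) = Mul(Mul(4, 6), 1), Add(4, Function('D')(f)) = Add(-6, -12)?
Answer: Mul(3, Pow(23421, Rational(1, 2))) ≈ 459.12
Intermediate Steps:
Function('D')(f) = -22 (Function('D')(f) = Add(-4, Add(-6, -12)) = Add(-4, -18) = -22)
Function('s')(g, q) = 24 (Function('s')(g, q) = Mul(24, 1) = 24)
Function('n')(K, X) = 24
Pow(Add(210765, Function('n')(554, Function('D')(6))), Rational(1, 2)) = Pow(Add(210765, 24), Rational(1, 2)) = Pow(210789, Rational(1, 2)) = Mul(3, Pow(23421, Rational(1, 2)))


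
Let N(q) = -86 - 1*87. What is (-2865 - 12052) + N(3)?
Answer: -15090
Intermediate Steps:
N(q) = -173 (N(q) = -86 - 87 = -173)
(-2865 - 12052) + N(3) = (-2865 - 12052) - 173 = -14917 - 173 = -15090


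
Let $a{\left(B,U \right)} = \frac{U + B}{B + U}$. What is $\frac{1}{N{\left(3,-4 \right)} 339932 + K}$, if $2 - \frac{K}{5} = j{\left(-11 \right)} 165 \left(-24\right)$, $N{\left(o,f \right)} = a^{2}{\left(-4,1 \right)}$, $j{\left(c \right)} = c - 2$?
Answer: $\frac{1}{82542} \approx 1.2115 \cdot 10^{-5}$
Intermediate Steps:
$j{\left(c \right)} = -2 + c$ ($j{\left(c \right)} = c - 2 = -2 + c$)
$a{\left(B,U \right)} = 1$ ($a{\left(B,U \right)} = \frac{B + U}{B + U} = 1$)
$N{\left(o,f \right)} = 1$ ($N{\left(o,f \right)} = 1^{2} = 1$)
$K = -257390$ ($K = 10 - 5 \left(-2 - 11\right) 165 \left(-24\right) = 10 - 5 \left(-13\right) 165 \left(-24\right) = 10 - 5 \left(\left(-2145\right) \left(-24\right)\right) = 10 - 257400 = -257390$)
$\frac{1}{N{\left(3,-4 \right)} 339932 + K} = \frac{1}{1 \cdot 339932 - 257390} = \frac{1}{339932 - 257390} = \frac{1}{82542}$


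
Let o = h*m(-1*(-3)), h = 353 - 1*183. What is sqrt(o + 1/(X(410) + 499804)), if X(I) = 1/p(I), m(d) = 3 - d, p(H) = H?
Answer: sqrt(9335228090)/68306547 ≈ 0.0014145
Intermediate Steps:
X(I) = 1/I
h = 170 (h = 353 - 183 = 170)
o = 0 (o = 170*(3 - (-1)*(-3)) = 170*(3 - 1*3) = 170*(3 - 3) = 170*0 = 0)
sqrt(o + 1/(X(410) + 499804)) = sqrt(0 + 1/(1/410 + 499804)) = sqrt(0 + 1/(204919641/410)) = sqrt(0 + 410/204919641) = sqrt(410/204919641) = sqrt(9335228090)/68306547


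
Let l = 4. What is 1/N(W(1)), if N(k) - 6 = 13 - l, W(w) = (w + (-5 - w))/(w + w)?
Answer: 1/15 ≈ 0.066667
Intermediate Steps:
W(w) = -5/(2*w) (W(w) = -5*1/(2*w) = -5/(2*w))
N(k) = 15 (N(k) = 6 + (13 - 1*4) = 6 + (13 - 4) = 6 + 9 = 15)
1/N(W(1)) = 1/15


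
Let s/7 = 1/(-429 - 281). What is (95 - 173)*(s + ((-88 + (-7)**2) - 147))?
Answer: 5150613/355 ≈ 14509.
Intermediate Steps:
s = -7/710 (s = 7/(-429 - 281) = 7/(-710) = 7*(-1/710) = -7/710 ≈ -0.0098592)
(95 - 173)*(s + ((-88 + (-7)**2) - 147)) = (95 - 173)*(-7/710 + ((-88 + (-7)**2) - 147)) = -78*(-7/710 + ((-88 + 49) - 147)) = -78*(-7/710 + (-39 - 147)) = -78*(-7/710 - 186) = -78*(-132067/710) = 5150613/355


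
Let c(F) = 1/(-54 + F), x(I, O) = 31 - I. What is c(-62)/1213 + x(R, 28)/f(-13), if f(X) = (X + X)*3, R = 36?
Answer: 351731/5487612 ≈ 0.064095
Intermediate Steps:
f(X) = 6*X (f(X) = (2*X)*3 = 6*X)
c(-62)/1213 + x(R, 28)/f(-13) = 1/(-54 - 62*1213) + (31 - 1*36)/((6*(-13))) = (1/1213)/(-116) + (31 - 36)/(-78) = -1/116*1/1213 - 5*(-1/78) = -1/140708 + 5/78 = 351731/5487612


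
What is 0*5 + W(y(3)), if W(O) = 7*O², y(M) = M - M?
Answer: 0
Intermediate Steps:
y(M) = 0
0*5 + W(y(3)) = 0*5 + 7*0² = 0 + 7*0 = 0 + 0 = 0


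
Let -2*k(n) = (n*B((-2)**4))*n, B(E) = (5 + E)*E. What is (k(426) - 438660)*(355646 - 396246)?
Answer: 1255621096800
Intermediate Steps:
B(E) = E*(5 + E)
k(n) = -168*n**2 (k(n) = -n*((-2)**4*(5 + (-2)**4))*n/2 = -n*(16*(5 + 16))*n/2 = -n*(16*21)*n/2 = -n*336*n/2 = -336*n*n/2 = -168*n**2)
(k(426) - 438660)*(355646 - 396246) = (-168*426**2 - 438660)*(355646 - 396246) = (-168*181476 - 438660)*(-40600) = (-30487968 - 438660)*(-40600) = -30926628*(-40600) = 1255621096800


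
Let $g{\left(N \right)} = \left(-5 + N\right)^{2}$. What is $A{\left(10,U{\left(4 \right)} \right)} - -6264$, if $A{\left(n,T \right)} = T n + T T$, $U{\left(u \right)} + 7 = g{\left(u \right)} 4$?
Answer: $6243$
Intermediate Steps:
$U{\left(u \right)} = -7 + 4 \left(-5 + u\right)^{2}$ ($U{\left(u \right)} = -7 + \left(-5 + u\right)^{2} \cdot 4 = -7 + 4 \left(-5 + u\right)^{2}$)
$A{\left(n,T \right)} = T^{2} + T n$ ($A{\left(n,T \right)} = T n + T^{2} = T^{2} + T n$)
$A{\left(10,U{\left(4 \right)} \right)} - -6264 = \left(-7 + 4 \left(-5 + 4\right)^{2}\right) \left(\left(-7 + 4 \left(-5 + 4\right)^{2}\right) + 10\right) - -6264 = \left(-7 + 4 \left(-1\right)^{2}\right) \left(\left(-7 + 4 \left(-1\right)^{2}\right) + 10\right) + 6264 = \left(-7 + 4 \cdot 1\right) \left(\left(-7 + 4 \cdot 1\right) + 10\right) + 6264 = \left(-7 + 4\right) \left(\left(-7 + 4\right) + 10\right) + 6264 = - 3 \left(-3 + 10\right) + 6264 = \left(-3\right) 7 + 6264 = -21 + 6264 = 6243$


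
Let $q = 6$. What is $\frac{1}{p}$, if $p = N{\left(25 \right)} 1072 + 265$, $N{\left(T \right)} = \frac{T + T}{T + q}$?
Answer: $\frac{31}{61815} \approx 0.0005015$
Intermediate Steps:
$N{\left(T \right)} = \frac{2 T}{6 + T}$ ($N{\left(T \right)} = \frac{T + T}{T + 6} = \frac{2 T}{6 + T}$)
$p = \frac{61815}{31}$ ($p = 2 \cdot 25 \frac{1}{6 + 25} \cdot 1072 + 265 = 2 \cdot 25 \cdot \frac{1}{31} \cdot 1072 + 265 = \frac{50}{31} \cdot 1072 + 265 = \frac{53600}{31} + 265 = \frac{61815}{31} \approx 1994.0$)
$\frac{1}{p} = \frac{1}{\frac{61815}{31}} = \frac{31}{61815}$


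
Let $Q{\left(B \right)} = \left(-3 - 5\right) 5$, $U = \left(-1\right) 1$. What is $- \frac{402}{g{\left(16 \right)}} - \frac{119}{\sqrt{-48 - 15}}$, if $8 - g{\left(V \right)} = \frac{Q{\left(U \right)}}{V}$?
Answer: $- \frac{268}{7} + \frac{17 i \sqrt{7}}{3} \approx -38.286 + 14.993 i$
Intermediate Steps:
$U = -1$
$Q{\left(B \right)} = -40$ ($Q{\left(B \right)} = \left(-8\right) 5 = -40$)
$g{\left(V \right)} = 8 + \frac{40}{V}$ ($g{\left(V \right)} = 8 - - \frac{40}{V} = 8 + \frac{40}{V}$)
$- \frac{402}{g{\left(16 \right)}} - \frac{119}{\sqrt{-48 - 15}} = - \frac{402}{8 + \frac{40}{16}} - \frac{119}{\sqrt{-48 - 15}} = - \frac{402}{8 + 40 \cdot \frac{1}{16}} - \frac{119}{\sqrt{-63}} = - \frac{402}{8 + \frac{5}{2}} - \frac{119}{3 i \sqrt{7}} = - \frac{402}{\frac{21}{2}} - 119 \left(- \frac{i \sqrt{7}}{21}\right) = \left(-402\right) \frac{2}{21} + \frac{17 i \sqrt{7}}{3} = - \frac{268}{7} + \frac{17 i \sqrt{7}}{3}$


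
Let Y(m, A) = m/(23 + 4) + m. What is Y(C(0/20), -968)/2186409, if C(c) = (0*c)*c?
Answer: 0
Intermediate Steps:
C(c) = 0 (C(c) = 0*c = 0)
Y(m, A) = 28*m/27 (Y(m, A) = m/27 + m = 28*m/27)
Y(C(0/20), -968)/2186409 = ((28/27)*0)/2186409 = 0*(1/2186409) = 0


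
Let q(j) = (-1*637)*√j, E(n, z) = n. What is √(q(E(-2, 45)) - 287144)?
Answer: √(-287144 - 637*I*√2) ≈ 0.841 - 535.86*I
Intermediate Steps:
q(j) = -637*√j
√(q(E(-2, 45)) - 287144) = √(-637*I*√2 - 287144) = √(-287144 - 637*I*√2)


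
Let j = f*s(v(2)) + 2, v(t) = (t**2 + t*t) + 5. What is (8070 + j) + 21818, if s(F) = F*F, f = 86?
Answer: 44424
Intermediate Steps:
v(t) = 5 + 2*t**2 (v(t) = (t**2 + t**2) + 5 = 2*t**2 + 5 = 5 + 2*t**2)
s(F) = F**2
j = 14536 (j = 86*(5 + 2*2**2)**2 + 2 = 86*(5 + 2*4)**2 + 2 = 86*(5 + 8)**2 + 2 = 86*13**2 + 2 = 86*169 + 2 = 14534 + 2 = 14536)
(8070 + j) + 21818 = (8070 + 14536) + 21818 = 22606 + 21818 = 44424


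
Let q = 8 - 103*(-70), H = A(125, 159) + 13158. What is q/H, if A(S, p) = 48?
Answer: 1203/2201 ≈ 0.54657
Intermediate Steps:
H = 13206 (H = 48 + 13158 = 13206)
q = 7218 (q = 8 + 7210 = 7218)
q/H = 7218/13206 = 7218*(1/13206) = 1203/2201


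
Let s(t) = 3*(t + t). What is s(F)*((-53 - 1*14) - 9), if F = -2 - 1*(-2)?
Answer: 0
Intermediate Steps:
F = 0 (F = -2 + 2 = 0)
s(t) = 6*t (s(t) = 3*(2*t) = 6*t)
s(F)*((-53 - 1*14) - 9) = (6*0)*((-53 - 1*14) - 9) = 0*((-53 - 14) - 9) = 0*(-67 - 9) = 0*(-76) = 0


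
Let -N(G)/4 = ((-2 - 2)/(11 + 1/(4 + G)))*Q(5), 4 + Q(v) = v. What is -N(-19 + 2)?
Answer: -104/71 ≈ -1.4648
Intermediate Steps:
Q(v) = -4 + v
N(G) = 16/(11 + 1/(4 + G)) (N(G) = -4*(-2 - 2)/(11 + 1/(4 + G))*(-4 + 5) = -4*(-4/(11 + 1/(4 + G))) = -(-16)/(11 + 1/(4 + G)) = 16/(11 + 1/(4 + G)))
-N(-19 + 2) = -16*(4 + (-19 + 2))/(45 + 11*(-19 + 2)) = -16*(4 - 17)/(45 + 11*(-17)) = -16*(-13)/(45 - 187) = -16*(-13)/(-142) = -16*(-1)*(-13)/142 = -1*104/71 = -104/71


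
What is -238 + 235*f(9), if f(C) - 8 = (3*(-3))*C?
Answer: -17393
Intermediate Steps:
f(C) = 8 - 9*C (f(C) = 8 + (3*(-3))*C = 8 - 9*C)
-238 + 235*f(9) = -238 + 235*(8 - 9*9) = -238 + 235*(8 - 81) = -238 + 235*(-73) = -238 - 17155 = -17393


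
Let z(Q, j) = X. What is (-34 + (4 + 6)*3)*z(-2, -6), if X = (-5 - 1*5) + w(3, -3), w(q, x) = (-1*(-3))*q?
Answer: 4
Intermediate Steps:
w(q, x) = 3*q
X = -1 (X = (-5 - 1*5) + 3*3 = (-5 - 5) + 9 = -10 + 9 = -1)
z(Q, j) = -1
(-34 + (4 + 6)*3)*z(-2, -6) = (-34 + (4 + 6)*3)*(-1) = (-34 + 10*3)*(-1) = (-34 + 30)*(-1) = -4*(-1) = 4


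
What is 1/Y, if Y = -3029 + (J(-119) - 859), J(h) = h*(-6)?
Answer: -1/3174 ≈ -0.00031506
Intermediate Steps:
J(h) = -6*h
Y = -3174 (Y = -3029 + (-6*(-119) - 859) = -3029 + (714 - 859) = -3029 - 145 = -3174)
1/Y = 1/(-3174) = -1/3174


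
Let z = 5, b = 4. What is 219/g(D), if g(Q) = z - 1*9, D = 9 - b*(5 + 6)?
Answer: -219/4 ≈ -54.750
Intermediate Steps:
D = -35 (D = 9 - 4*(5 + 6) = 9 - 4*11 = 9 - 1*44 = 9 - 44 = -35)
g(Q) = -4 (g(Q) = 5 - 1*9 = 5 - 9 = -4)
219/g(D) = 219/(-4) = 219*(-¼) = -219/4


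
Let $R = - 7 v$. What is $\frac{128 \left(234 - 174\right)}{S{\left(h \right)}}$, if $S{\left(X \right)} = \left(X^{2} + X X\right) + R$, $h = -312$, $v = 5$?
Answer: $\frac{7680}{194653} \approx 0.039455$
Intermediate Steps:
$R = -35$ ($R = \left(-7\right) 5 = -35$)
$S{\left(X \right)} = -35 + 2 X^{2}$ ($S{\left(X \right)} = \left(X^{2} + X X\right) - 35 = \left(X^{2} + X^{2}\right) - 35 = 2 X^{2} - 35 = -35 + 2 X^{2}$)
$\frac{128 \left(234 - 174\right)}{S{\left(h \right)}} = \frac{128 \left(234 - 174\right)}{-35 + 2 \left(-312\right)^{2}} = \frac{128 \cdot 60}{-35 + 2 \cdot 97344} = \frac{7680}{-35 + 194688} = \frac{7680}{194653}$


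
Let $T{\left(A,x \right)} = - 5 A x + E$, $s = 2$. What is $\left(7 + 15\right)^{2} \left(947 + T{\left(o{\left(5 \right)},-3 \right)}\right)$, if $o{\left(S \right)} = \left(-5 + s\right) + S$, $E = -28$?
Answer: $459316$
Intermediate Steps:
$o{\left(S \right)} = -3 + S$ ($o{\left(S \right)} = \left(-5 + 2\right) + S = -3 + S$)
$T{\left(A,x \right)} = -28 - 5 A x$ ($T{\left(A,x \right)} = - 5 A x - 28 = -28 - 5 A x$)
$\left(7 + 15\right)^{2} \left(947 + T{\left(o{\left(5 \right)},-3 \right)}\right) = \left(7 + 15\right)^{2} \left(947 - \left(28 + 5 \left(-3 + 5\right) \left(-3\right)\right)\right) = 22^{2} \left(947 - \left(28 + 10 \left(-3\right)\right)\right) = 484 \left(947 + \left(-28 + 30\right)\right) = 484 \left(947 + 2\right) = 484 \cdot 949 = 459316$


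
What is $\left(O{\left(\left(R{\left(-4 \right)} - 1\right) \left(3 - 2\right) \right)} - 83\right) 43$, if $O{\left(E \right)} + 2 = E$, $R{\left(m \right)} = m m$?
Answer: $-3010$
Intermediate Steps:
$R{\left(m \right)} = m^{2}$
$O{\left(E \right)} = -2 + E$
$\left(O{\left(\left(R{\left(-4 \right)} - 1\right) \left(3 - 2\right) \right)} - 83\right) 43 = \left(\left(-2 + \left(\left(-4\right)^{2} - 1\right) \left(3 - 2\right)\right) - 83\right) 43 = \left(\left(-2 + \left(16 - 1\right) 1\right) - 83\right) 43 = \left(\left(-2 + 15 \cdot 1\right) - 83\right) 43 = \left(\left(-2 + 15\right) - 83\right) 43 = \left(13 - 83\right) 43 = \left(-70\right) 43 = -3010$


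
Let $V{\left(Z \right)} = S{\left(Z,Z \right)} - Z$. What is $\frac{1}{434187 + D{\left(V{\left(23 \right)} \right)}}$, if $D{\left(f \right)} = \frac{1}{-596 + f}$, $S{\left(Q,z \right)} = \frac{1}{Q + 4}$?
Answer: $\frac{16712}{7256133117} \approx 2.3032 \cdot 10^{-6}$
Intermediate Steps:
$S{\left(Q,z \right)} = \frac{1}{4 + Q}$
$V{\left(Z \right)} = \frac{1}{4 + Z} - Z$
$\frac{1}{434187 + D{\left(V{\left(23 \right)} \right)}} = \frac{1}{434187 + \frac{1}{-596 + \frac{1 - 23 \left(4 + 23\right)}{4 + 23}}} = \frac{1}{434187 + \frac{1}{-596 + \frac{1 - 23 \cdot 27}{27}}} = \frac{1}{434187 + \frac{1}{-596 + \frac{1 - 621}{27}}} = \frac{1}{434187 + \frac{1}{-596 + \frac{1}{27} \left(-620\right)}} = \frac{1}{434187 + \frac{1}{-596 - \frac{620}{27}}} = \frac{1}{434187 + \frac{1}{- \frac{16712}{27}}} = \frac{1}{434187 - \frac{27}{16712}} = \frac{1}{\frac{7256133117}{16712}} = \frac{16712}{7256133117}$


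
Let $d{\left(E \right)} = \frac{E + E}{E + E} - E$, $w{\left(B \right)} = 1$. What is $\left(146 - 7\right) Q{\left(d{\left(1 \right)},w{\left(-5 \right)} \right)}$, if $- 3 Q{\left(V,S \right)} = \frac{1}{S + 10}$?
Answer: $- \frac{139}{33} \approx -4.2121$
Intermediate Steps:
$d{\left(E \right)} = 1 - E$ ($d{\left(E \right)} = \frac{2 E}{2 E} - E = 2 E \frac{1}{2 E} - E = 1 - E$)
$Q{\left(V,S \right)} = - \frac{1}{3 \left(10 + S\right)}$ ($Q{\left(V,S \right)} = - \frac{1}{3 \left(S + 10\right)} = - \frac{1}{3 \left(10 + S\right)}$)
$\left(146 - 7\right) Q{\left(d{\left(1 \right)},w{\left(-5 \right)} \right)} = \left(146 - 7\right) \left(- \frac{1}{30 + 3 \cdot 1}\right) = 139 \left(- \frac{1}{30 + 3}\right) = 139 \left(- \frac{1}{33}\right) = - \frac{139}{33}$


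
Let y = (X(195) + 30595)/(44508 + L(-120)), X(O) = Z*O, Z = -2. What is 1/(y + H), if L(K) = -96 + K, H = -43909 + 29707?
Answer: -44292/629004779 ≈ -7.0416e-5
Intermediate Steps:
H = -14202
X(O) = -2*O
y = 30205/44292 (y = (-2*195 + 30595)/(44508 + (-96 - 120)) = (-390 + 30595)/(44508 - 216) = 30205/44292 ≈ 0.68195)
1/(y + H) = 1/(30205/44292 - 14202) = 1/(-629004779/44292) = -44292/629004779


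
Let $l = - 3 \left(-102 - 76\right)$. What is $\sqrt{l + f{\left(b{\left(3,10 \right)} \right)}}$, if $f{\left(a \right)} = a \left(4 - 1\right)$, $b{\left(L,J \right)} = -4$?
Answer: $3 \sqrt{58} \approx 22.847$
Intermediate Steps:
$f{\left(a \right)} = 3 a$ ($f{\left(a \right)} = a 3 = 3 a$)
$l = 534$ ($l = \left(-3\right) \left(-178\right) = 534$)
$\sqrt{l + f{\left(b{\left(3,10 \right)} \right)}} = \sqrt{534 + 3 \left(-4\right)} = \sqrt{534 - 12} = \sqrt{522} = 3 \sqrt{58}$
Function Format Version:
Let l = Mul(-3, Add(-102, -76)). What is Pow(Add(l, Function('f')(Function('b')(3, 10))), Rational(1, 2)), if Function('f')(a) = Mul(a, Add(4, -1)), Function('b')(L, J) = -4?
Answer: Mul(3, Pow(58, Rational(1, 2))) ≈ 22.847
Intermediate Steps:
Function('f')(a) = Mul(3, a) (Function('f')(a) = Mul(a, 3) = Mul(3, a))
l = 534 (l = Mul(-3, -178) = 534)
Pow(Add(l, Function('f')(Function('b')(3, 10))), Rational(1, 2)) = Pow(Add(534, Mul(3, -4)), Rational(1, 2)) = Pow(Add(534, -12), Rational(1, 2)) = Pow(522, Rational(1, 2)) = Mul(3, Pow(58, Rational(1, 2)))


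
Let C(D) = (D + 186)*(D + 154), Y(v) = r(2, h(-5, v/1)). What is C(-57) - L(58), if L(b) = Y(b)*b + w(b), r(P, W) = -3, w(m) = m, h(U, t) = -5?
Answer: 12629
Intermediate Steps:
Y(v) = -3
C(D) = (154 + D)*(186 + D) (C(D) = (186 + D)*(154 + D) = (154 + D)*(186 + D))
L(b) = -2*b (L(b) = -3*b + b = -2*b)
C(-57) - L(58) = (28644 + (-57)² + 340*(-57)) - (-2)*58 = (28644 + 3249 - 19380) - 1*(-116) = 12513 + 116 = 12629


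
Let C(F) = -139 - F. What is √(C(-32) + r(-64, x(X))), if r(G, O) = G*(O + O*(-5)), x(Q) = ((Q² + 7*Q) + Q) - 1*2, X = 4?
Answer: √11669 ≈ 108.02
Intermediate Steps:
x(Q) = -2 + Q² + 8*Q (x(Q) = (Q² + 8*Q) - 2 = -2 + Q² + 8*Q)
r(G, O) = -4*G*O (r(G, O) = G*(O - 5*O) = G*(-4*O) = -4*G*O)
√(C(-32) + r(-64, x(X))) = √((-139 - 1*(-32)) - 4*(-64)*(-2 + 4² + 8*4)) = √((-139 + 32) - 4*(-64)*(-2 + 16 + 32)) = √(-107 - 4*(-64)*46) = √(-107 + 11776) = √11669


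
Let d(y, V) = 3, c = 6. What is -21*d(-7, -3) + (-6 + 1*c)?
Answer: -63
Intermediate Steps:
-21*d(-7, -3) + (-6 + 1*c) = -21*3 + (-6 + 1*6) = -63 + (-6 + 6) = -63 + 0 = -63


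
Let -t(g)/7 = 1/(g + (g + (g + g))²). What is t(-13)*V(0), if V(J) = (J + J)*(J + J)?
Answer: 0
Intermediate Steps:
t(g) = -7/(g + 9*g²) (t(g) = -7/(g + (g + (g + g))²) = -7/(g + (g + 2*g)²) = -7/(g + (3*g)²) = -7/(g + 9*g²))
V(J) = 4*J² (V(J) = (2*J)*(2*J) = 4*J²)
t(-13)*V(0) = (-7/(-13*(1 + 9*(-13))))*(4*0²) = (-7*(-1/13)/(1 - 117))*(4*0) = -7*(-1/13)/(-116)*0 = -7*(-1/13)*(-1/116)*0 = -7/1508*0 = 0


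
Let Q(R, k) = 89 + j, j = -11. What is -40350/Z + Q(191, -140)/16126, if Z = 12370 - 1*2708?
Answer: -162482616/38952353 ≈ -4.1713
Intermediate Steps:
Z = 9662 (Z = 12370 - 2708 = 9662)
Q(R, k) = 78 (Q(R, k) = 89 - 11 = 78)
-40350/Z + Q(191, -140)/16126 = -40350/9662 + 78/16126 = -40350*1/9662 + 78*(1/16126) = -20175/4831 + 39/8063 = -162482616/38952353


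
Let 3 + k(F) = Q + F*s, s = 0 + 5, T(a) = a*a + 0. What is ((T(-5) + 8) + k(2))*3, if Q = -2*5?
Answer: 90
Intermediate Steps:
T(a) = a² (T(a) = a² + 0 = a²)
Q = -10
s = 5
k(F) = -13 + 5*F (k(F) = -3 + (-10 + F*5) = -3 + (-10 + 5*F) = -13 + 5*F)
((T(-5) + 8) + k(2))*3 = (((-5)² + 8) + (-13 + 5*2))*3 = ((25 + 8) + (-13 + 10))*3 = (33 - 3)*3 = 30*3 = 90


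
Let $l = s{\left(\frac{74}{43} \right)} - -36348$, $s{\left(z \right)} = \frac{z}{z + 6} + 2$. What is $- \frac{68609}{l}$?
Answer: $- \frac{11389094}{6034137} \approx -1.8874$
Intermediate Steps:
$s{\left(z \right)} = 2 + \frac{z}{6 + z}$ ($s{\left(z \right)} = \frac{z}{6 + z} + 2 = 2 + \frac{z}{6 + z}$)
$l = \frac{6034137}{166}$ ($l = \frac{3 \left(4 + \frac{74}{43}\right)}{6 + \frac{74}{43}} - -36348 = \frac{3 \left(4 + 74 \cdot \frac{1}{43}\right)}{6 + 74 \cdot \frac{1}{43}} + 36348 = \frac{3 \left(4 + \frac{74}{43}\right)}{6 + \frac{74}{43}} + 36348 = 3 \frac{1}{\frac{332}{43}} \cdot \frac{246}{43} + 36348 = 3 \cdot \frac{43}{332} \cdot \frac{246}{43} + 36348 = \frac{369}{166} + 36348 = \frac{6034137}{166} \approx 36350.0$)
$- \frac{68609}{l} = - \frac{68609}{\frac{6034137}{166}} = \left(-68609\right) \frac{166}{6034137} = - \frac{11389094}{6034137}$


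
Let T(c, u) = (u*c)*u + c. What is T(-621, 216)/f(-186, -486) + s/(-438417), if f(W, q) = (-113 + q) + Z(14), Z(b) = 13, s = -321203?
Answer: 12702881067707/256912362 ≈ 49444.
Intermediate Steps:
T(c, u) = c + c*u² (T(c, u) = (c*u)*u + c = c*u² + c = c + c*u²)
f(W, q) = -100 + q (f(W, q) = (-113 + q) + 13 = -100 + q)
T(-621, 216)/f(-186, -486) + s/(-438417) = (-621*(1 + 216²))/(-100 - 486) - 321203/(-438417) = -621*(1 + 46656)/(-586) - 321203*(-1/438417) = -621*46657*(-1/586) + 321203/438417 = -28973997*(-1/586) + 321203/438417 = 28973997/586 + 321203/438417 = 12702881067707/256912362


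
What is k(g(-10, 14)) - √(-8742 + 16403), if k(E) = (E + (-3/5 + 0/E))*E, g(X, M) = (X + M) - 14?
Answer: 106 - √7661 ≈ 18.473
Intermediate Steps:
g(X, M) = -14 + M + X (g(X, M) = (M + X) - 14 = -14 + M + X)
k(E) = E*(-⅗ + E) (k(E) = (E + (-3*⅕ + 0))*E = (E + (-⅗ + 0))*E = (E - ⅗)*E = (-⅗ + E)*E = E*(-⅗ + E))
k(g(-10, 14)) - √(-8742 + 16403) = (-14 + 14 - 10)*(-3 + 5*(-14 + 14 - 10))/5 - √(-8742 + 16403) = (⅕)*(-10)*(-3 + 5*(-10)) - √7661 = (⅕)*(-10)*(-3 - 50) - √7661 = (⅕)*(-10)*(-53) - √7661 = 106 - √7661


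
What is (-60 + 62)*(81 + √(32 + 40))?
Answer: 162 + 12*√2 ≈ 178.97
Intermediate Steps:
(-60 + 62)*(81 + √(32 + 40)) = 2*(81 + √72) = 2*(81 + 6*√2) = 162 + 12*√2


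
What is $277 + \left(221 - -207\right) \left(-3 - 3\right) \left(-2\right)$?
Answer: $5413$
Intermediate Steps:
$277 + \left(221 - -207\right) \left(-3 - 3\right) \left(-2\right) = 277 + \left(221 + 207\right) \left(\left(-6\right) \left(-2\right)\right) = 277 + 428 \cdot 12 = 277 + 5136 = 5413$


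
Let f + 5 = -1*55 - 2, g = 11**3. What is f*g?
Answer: -82522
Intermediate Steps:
g = 1331
f = -62 (f = -5 + (-1*55 - 2) = -5 + (-55 - 2) = -5 - 57 = -62)
f*g = -62*1331 = -82522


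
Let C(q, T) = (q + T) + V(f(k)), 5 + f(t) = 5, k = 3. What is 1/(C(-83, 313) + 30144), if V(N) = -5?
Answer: 1/30369 ≈ 3.2928e-5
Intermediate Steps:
f(t) = 0 (f(t) = -5 + 5 = 0)
C(q, T) = -5 + T + q (C(q, T) = (q + T) - 5 = (T + q) - 5 = -5 + T + q)
1/(C(-83, 313) + 30144) = 1/((-5 + 313 - 83) + 30144) = 1/(225 + 30144) = 1/30369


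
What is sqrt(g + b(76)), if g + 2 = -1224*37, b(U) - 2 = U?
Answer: 2*I*sqrt(11303) ≈ 212.63*I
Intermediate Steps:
b(U) = 2 + U
g = -45290 (g = -2 - 1224*37 = -2 - 45288 = -45290)
sqrt(g + b(76)) = sqrt(-45290 + (2 + 76)) = sqrt(-45290 + 78) = sqrt(-45212) = 2*I*sqrt(11303)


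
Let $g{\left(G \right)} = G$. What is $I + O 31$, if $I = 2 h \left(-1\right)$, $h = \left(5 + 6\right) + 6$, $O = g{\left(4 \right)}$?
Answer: $90$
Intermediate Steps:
$O = 4$
$h = 17$ ($h = 11 + 6 = 17$)
$I = -34$ ($I = 2 \cdot 17 \left(-1\right) = 34 \left(-1\right) = -34$)
$I + O 31 = -34 + 4 \cdot 31 = -34 + 124 = 90$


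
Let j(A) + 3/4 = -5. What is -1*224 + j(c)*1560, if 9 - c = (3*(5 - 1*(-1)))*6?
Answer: -9194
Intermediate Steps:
c = -99 (c = 9 - 3*(5 - 1*(-1))*6 = 9 - 3*(5 + 1)*6 = 9 - 3*6*6 = 9 - 18*6 = 9 - 1*108 = 9 - 108 = -99)
j(A) = -23/4 (j(A) = -3/4 - 5 = -23/4)
-1*224 + j(c)*1560 = -1*224 - 23/4*1560 = -224 - 8970 = -9194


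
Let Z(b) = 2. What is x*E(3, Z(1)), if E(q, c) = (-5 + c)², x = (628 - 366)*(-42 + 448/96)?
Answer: -88032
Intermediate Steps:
x = -29344/3 (x = 262*(-42 + 448*(1/96)) = 262*(-42 + 14/3) = 262*(-112/3) = -29344/3 ≈ -9781.3)
x*E(3, Z(1)) = -29344*(-5 + 2)²/3 = -29344/3*(-3)² = -29344/3*9 = -88032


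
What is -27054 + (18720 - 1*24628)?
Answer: -32962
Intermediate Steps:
-27054 + (18720 - 1*24628) = -27054 + (18720 - 24628) = -27054 - 5908 = -32962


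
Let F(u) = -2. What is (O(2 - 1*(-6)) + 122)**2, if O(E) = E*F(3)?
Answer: 11236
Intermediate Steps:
O(E) = -2*E (O(E) = E*(-2) = -2*E)
(O(2 - 1*(-6)) + 122)**2 = (-2*(2 - 1*(-6)) + 122)**2 = (-2*(2 + 6) + 122)**2 = (-2*8 + 122)**2 = (-16 + 122)**2 = 106**2 = 11236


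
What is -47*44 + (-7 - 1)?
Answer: -2076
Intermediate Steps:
-47*44 + (-7 - 1) = -2068 - 8 = -2076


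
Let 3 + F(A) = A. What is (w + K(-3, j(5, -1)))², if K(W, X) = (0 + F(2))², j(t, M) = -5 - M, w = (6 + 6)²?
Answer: 21025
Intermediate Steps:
F(A) = -3 + A
w = 144 (w = 12² = 144)
K(W, X) = 1 (K(W, X) = (0 + (-3 + 2))² = (0 - 1)² = (-1)² = 1)
(w + K(-3, j(5, -1)))² = (144 + 1)² = 145² = 21025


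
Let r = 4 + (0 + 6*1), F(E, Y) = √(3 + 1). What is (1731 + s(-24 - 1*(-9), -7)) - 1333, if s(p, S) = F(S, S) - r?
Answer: 390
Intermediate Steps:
F(E, Y) = 2 (F(E, Y) = √4 = 2)
r = 10 (r = 4 + (0 + 6) = 4 + 6 = 10)
s(p, S) = -8 (s(p, S) = 2 - 1*10 = 2 - 10 = -8)
(1731 + s(-24 - 1*(-9), -7)) - 1333 = (1731 - 8) - 1333 = 1723 - 1333 = 390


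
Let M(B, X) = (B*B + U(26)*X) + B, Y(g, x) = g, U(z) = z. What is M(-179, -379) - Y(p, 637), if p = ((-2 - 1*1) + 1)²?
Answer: 22004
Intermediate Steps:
p = 4 (p = ((-2 - 1) + 1)² = (-3 + 1)² = (-2)² = 4)
M(B, X) = B + B² + 26*X (M(B, X) = (B*B + 26*X) + B = (B² + 26*X) + B = B + B² + 26*X)
M(-179, -379) - Y(p, 637) = (-179 + (-179)² + 26*(-379)) - 1*4 = (-179 + 32041 - 9854) - 4 = 22008 - 4 = 22004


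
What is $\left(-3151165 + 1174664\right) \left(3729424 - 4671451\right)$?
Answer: $1861917307527$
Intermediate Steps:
$\left(-3151165 + 1174664\right) \left(3729424 - 4671451\right) = \left(-1976501\right) \left(-942027\right) = 1861917307527$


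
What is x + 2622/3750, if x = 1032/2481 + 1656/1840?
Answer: 2083173/1033750 ≈ 2.0152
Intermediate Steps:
x = 10883/8270 (x = 1032*(1/2481) + 1656*(1/1840) = 344/827 + 9/10 = 10883/8270 ≈ 1.3160)
x + 2622/3750 = 10883/8270 + 2622/3750 = 10883/8270 + 2622*(1/3750) = 10883/8270 + 437/625 = 2083173/1033750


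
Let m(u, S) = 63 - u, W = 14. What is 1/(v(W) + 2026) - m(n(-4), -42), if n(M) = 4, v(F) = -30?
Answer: -117763/1996 ≈ -59.000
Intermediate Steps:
1/(v(W) + 2026) - m(n(-4), -42) = 1/(-30 + 2026) - (63 - 1*4) = 1/1996 - (63 - 4) = 1/1996 - 1*59 = 1/1996 - 59 = -117763/1996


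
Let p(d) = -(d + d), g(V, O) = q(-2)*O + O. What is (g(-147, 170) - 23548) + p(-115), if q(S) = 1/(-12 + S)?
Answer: -162121/7 ≈ -23160.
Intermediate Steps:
g(V, O) = 13*O/14 (g(V, O) = O/(-12 - 2) + O = O/(-14) + O = -O/14 + O = 13*O/14)
p(d) = -2*d
(g(-147, 170) - 23548) + p(-115) = ((13/14)*170 - 23548) - 2*(-115) = (1105/7 - 23548) + 230 = -163731/7 + 230 = -162121/7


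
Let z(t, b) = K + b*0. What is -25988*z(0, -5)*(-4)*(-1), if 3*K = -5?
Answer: 519760/3 ≈ 1.7325e+5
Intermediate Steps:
K = -5/3 (K = (1/3)*(-5) = -5/3 ≈ -1.6667)
z(t, b) = -5/3 (z(t, b) = -5/3 + b*0 = -5/3 + 0 = -5/3)
-25988*z(0, -5)*(-4)*(-1) = -25988*(-5/3*(-4))*(-1) = -519760*(-1)/3 = -25988*(-20/3) = 519760/3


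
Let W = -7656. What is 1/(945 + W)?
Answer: -1/6711 ≈ -0.00014901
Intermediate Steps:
1/(945 + W) = 1/(945 - 7656) = 1/(-6711) = -1/6711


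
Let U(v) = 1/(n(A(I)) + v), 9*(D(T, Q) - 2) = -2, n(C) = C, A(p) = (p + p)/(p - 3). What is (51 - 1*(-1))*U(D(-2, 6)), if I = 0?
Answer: 117/4 ≈ 29.250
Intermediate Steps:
A(p) = 2*p/(-3 + p) (A(p) = (2*p)/(-3 + p) = 2*p/(-3 + p))
D(T, Q) = 16/9 (D(T, Q) = 2 + (1/9)*(-2) = 2 - 2/9 = 16/9)
U(v) = 1/v (U(v) = 1/(2*0/(-3 + 0) + v) = 1/(2*0/(-3) + v) = 1/(2*0*(-1/3) + v) = 1/(0 + v) = 1/v)
(51 - 1*(-1))*U(D(-2, 6)) = (51 - 1*(-1))/(16/9) = (51 + 1)*(9/16) = 52*(9/16) = 117/4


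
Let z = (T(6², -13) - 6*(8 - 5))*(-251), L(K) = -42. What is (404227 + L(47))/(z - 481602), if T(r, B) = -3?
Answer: -404185/476331 ≈ -0.84854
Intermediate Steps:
z = 5271 (z = (-3 - 6*(8 - 5))*(-251) = (-3 - 6*3)*(-251) = (-3 - 18)*(-251) = -21*(-251) = 5271)
(404227 + L(47))/(z - 481602) = (404227 - 42)/(5271 - 481602) = 404185/(-476331) = 404185*(-1/476331) = -404185/476331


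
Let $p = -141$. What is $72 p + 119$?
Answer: $-10033$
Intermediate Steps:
$72 p + 119 = 72 \left(-141\right) + 119 = -10152 + 119 = -10033$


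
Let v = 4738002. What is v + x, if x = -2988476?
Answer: 1749526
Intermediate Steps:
v + x = 4738002 - 2988476 = 1749526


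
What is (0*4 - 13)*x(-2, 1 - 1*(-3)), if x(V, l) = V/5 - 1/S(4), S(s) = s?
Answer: 169/20 ≈ 8.4500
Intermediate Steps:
x(V, l) = -¼ + V/5 (x(V, l) = V/5 - 1/4 = V*(⅕) - 1*¼ = V/5 - ¼ = -¼ + V/5)
(0*4 - 13)*x(-2, 1 - 1*(-3)) = (0*4 - 13)*(-¼ + (⅕)*(-2)) = (0 - 13)*(-¼ - ⅖) = -13*(-13/20) = 169/20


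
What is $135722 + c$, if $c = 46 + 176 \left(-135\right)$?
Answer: $112008$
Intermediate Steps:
$c = -23714$ ($c = 46 - 23760 = -23714$)
$135722 + c = 135722 - 23714 = 112008$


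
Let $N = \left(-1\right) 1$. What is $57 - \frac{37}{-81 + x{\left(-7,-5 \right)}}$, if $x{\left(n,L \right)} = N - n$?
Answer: $\frac{4312}{75} \approx 57.493$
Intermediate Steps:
$N = -1$
$x{\left(n,L \right)} = -1 - n$
$57 - \frac{37}{-81 + x{\left(-7,-5 \right)}} = 57 - \frac{37}{-81 - -6} = 57 - \frac{37}{-81 + \left(-1 + 7\right)} = 57 - \frac{37}{-81 + 6} = 57 - \frac{37}{-75} = 57 - - \frac{37}{75} = 57 + \frac{37}{75} = \frac{4312}{75}$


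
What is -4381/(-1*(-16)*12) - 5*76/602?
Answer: -1355161/57792 ≈ -23.449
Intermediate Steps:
-4381/(-1*(-16)*12) - 5*76/602 = -4381/(16*12) - 380*1/602 = -4381/192 - 190/301 = -1355161/57792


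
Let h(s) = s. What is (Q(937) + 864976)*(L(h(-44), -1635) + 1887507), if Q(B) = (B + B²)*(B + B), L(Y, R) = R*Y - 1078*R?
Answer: 6133575497539140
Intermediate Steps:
L(Y, R) = -1078*R + R*Y
Q(B) = 2*B*(B + B²) (Q(B) = (B + B²)*(2*B) = 2*B*(B + B²))
(Q(937) + 864976)*(L(h(-44), -1635) + 1887507) = (2*937²*(1 + 937) + 864976)*(-1635*(-1078 - 44) + 1887507) = (2*877969*938 + 864976)*(-1635*(-1122) + 1887507) = (1647069844 + 864976)*(1834470 + 1887507) = 1647934820*3721977 = 6133575497539140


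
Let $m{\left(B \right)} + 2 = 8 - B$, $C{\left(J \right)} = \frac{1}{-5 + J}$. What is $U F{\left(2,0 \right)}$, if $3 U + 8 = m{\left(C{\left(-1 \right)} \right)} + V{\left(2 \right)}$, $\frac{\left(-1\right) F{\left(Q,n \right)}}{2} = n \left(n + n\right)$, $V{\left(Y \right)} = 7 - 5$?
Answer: $0$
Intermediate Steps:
$V{\left(Y \right)} = 2$ ($V{\left(Y \right)} = 7 - 5 = 2$)
$m{\left(B \right)} = 6 - B$ ($m{\left(B \right)} = -2 - \left(-8 + B\right) = 6 - B$)
$F{\left(Q,n \right)} = - 4 n^{2}$ ($F{\left(Q,n \right)} = - 2 n \left(n + n\right) = - 2 n 2 n = - 2 \cdot 2 n^{2} = - 4 n^{2}$)
$U = \frac{1}{18}$ ($U = - \frac{8}{3} + \frac{\left(6 - \frac{1}{-5 - 1}\right) + 2}{3} = - \frac{8}{3} + \frac{\left(6 - \frac{1}{-6}\right) + 2}{3} = - \frac{8}{3} + \frac{\left(6 - - \frac{1}{6}\right) + 2}{3} = - \frac{8}{3} + \frac{\left(6 + \frac{1}{6}\right) + 2}{3} = - \frac{8}{3} + \frac{\frac{37}{6} + 2}{3} = - \frac{8}{3} + \frac{1}{3} \cdot \frac{49}{6} = - \frac{8}{3} + \frac{49}{18} = \frac{1}{18} \approx 0.055556$)
$U F{\left(2,0 \right)} = \frac{\left(-4\right) 0^{2}}{18} = \frac{\left(-4\right) 0}{18} = \frac{1}{18} \cdot 0 = 0$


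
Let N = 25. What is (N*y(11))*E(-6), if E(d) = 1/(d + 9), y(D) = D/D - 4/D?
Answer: 175/33 ≈ 5.3030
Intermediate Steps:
y(D) = 1 - 4/D
E(d) = 1/(9 + d)
(N*y(11))*E(-6) = (25*((-4 + 11)/11))/(9 - 6) = (25*((1/11)*7))/3 = (25*(7/11))*(⅓) = (175/11)*(⅓) = 175/33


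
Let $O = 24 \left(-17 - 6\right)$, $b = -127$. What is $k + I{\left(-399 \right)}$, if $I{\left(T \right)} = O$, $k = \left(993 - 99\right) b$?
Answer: $-114090$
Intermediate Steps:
$k = -113538$ ($k = \left(993 - 99\right) \left(-127\right) = 894 \left(-127\right) = -113538$)
$O = -552$ ($O = 24 \left(-23\right) = -552$)
$I{\left(T \right)} = -552$
$k + I{\left(-399 \right)} = -113538 - 552 = -114090$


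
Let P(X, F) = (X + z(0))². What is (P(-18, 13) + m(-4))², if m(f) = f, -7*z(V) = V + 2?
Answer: 262051344/2401 ≈ 1.0914e+5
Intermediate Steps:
z(V) = -2/7 - V/7 (z(V) = -(V + 2)/7 = -(2 + V)/7 = -2/7 - V/7)
P(X, F) = (-2/7 + X)² (P(X, F) = (X + (-2/7 - ⅐*0))² = (X + (-2/7 + 0))² = (X - 2/7)² = (-2/7 + X)²)
(P(-18, 13) + m(-4))² = ((-2 + 7*(-18))²/49 - 4)² = ((-2 - 126)²/49 - 4)² = ((1/49)*(-128)² - 4)² = ((1/49)*16384 - 4)² = (16384/49 - 4)² = (16188/49)² = 262051344/2401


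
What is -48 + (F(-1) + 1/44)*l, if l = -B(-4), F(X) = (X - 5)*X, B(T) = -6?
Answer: -261/22 ≈ -11.864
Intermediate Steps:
F(X) = X*(-5 + X) (F(X) = (-5 + X)*X = X*(-5 + X))
l = 6 (l = -1*(-6) = 6)
-48 + (F(-1) + 1/44)*l = -48 + (-(-5 - 1) + 1/44)*6 = -48 + (-1*(-6) + 1/44)*6 = -48 + (6 + 1/44)*6 = -48 + (265/44)*6 = -48 + 795/22 = -261/22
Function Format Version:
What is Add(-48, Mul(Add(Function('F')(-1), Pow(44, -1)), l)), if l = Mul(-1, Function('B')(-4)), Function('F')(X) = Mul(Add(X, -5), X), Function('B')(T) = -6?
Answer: Rational(-261, 22) ≈ -11.864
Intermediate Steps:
Function('F')(X) = Mul(X, Add(-5, X)) (Function('F')(X) = Mul(Add(-5, X), X) = Mul(X, Add(-5, X)))
l = 6 (l = Mul(-1, -6) = 6)
Add(-48, Mul(Add(Function('F')(-1), Pow(44, -1)), l)) = Add(-48, Mul(Add(Mul(-1, Add(-5, -1)), Pow(44, -1)), 6)) = Add(-48, Mul(Add(Mul(-1, -6), Rational(1, 44)), 6)) = Add(-48, Mul(Add(6, Rational(1, 44)), 6)) = Add(-48, Mul(Rational(265, 44), 6)) = Add(-48, Rational(795, 22)) = Rational(-261, 22)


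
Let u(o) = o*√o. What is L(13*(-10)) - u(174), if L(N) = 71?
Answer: 71 - 174*√174 ≈ -2224.2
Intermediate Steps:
u(o) = o^(3/2)
L(13*(-10)) - u(174) = 71 - 174^(3/2) = 71 - 174*√174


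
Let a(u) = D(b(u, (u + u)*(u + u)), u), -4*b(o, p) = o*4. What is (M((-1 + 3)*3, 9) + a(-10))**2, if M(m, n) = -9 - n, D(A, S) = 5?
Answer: 169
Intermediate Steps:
b(o, p) = -o (b(o, p) = -o*4/4 = -o)
a(u) = 5
(M((-1 + 3)*3, 9) + a(-10))**2 = ((-9 - 1*9) + 5)**2 = ((-9 - 9) + 5)**2 = (-18 + 5)**2 = (-13)**2 = 169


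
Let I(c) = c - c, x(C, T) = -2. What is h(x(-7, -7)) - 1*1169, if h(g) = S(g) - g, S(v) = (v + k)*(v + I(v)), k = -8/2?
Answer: -1155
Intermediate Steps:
k = -4 (k = -8*½ = -4)
I(c) = 0
S(v) = v*(-4 + v) (S(v) = (v - 4)*(v + 0) = (-4 + v)*v = v*(-4 + v))
h(g) = -g + g*(-4 + g) (h(g) = g*(-4 + g) - g = -g + g*(-4 + g))
h(x(-7, -7)) - 1*1169 = -2*(-5 - 2) - 1*1169 = -2*(-7) - 1169 = 14 - 1169 = -1155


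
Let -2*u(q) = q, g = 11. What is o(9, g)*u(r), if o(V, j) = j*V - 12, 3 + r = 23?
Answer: -870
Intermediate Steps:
r = 20 (r = -3 + 23 = 20)
u(q) = -q/2
o(V, j) = -12 + V*j (o(V, j) = V*j - 12 = -12 + V*j)
o(9, g)*u(r) = (-12 + 9*11)*(-½*20) = (-12 + 99)*(-10) = 87*(-10) = -870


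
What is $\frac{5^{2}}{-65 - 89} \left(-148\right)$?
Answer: $\frac{1850}{77} \approx 24.026$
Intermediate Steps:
$\frac{5^{2}}{-65 - 89} \left(-148\right) = \frac{1}{-154} \cdot 25 \left(-148\right) = \left(- \frac{1}{154}\right) 25 \left(-148\right) = \left(- \frac{25}{154}\right) \left(-148\right) = \frac{1850}{77}$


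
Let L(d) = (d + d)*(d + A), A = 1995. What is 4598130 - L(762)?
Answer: 396462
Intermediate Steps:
L(d) = 2*d*(1995 + d) (L(d) = (d + d)*(d + 1995) = (2*d)*(1995 + d) = 2*d*(1995 + d))
4598130 - L(762) = 4598130 - 2*762*(1995 + 762) = 4598130 - 2*762*2757 = 4598130 - 1*4201668 = 4598130 - 4201668 = 396462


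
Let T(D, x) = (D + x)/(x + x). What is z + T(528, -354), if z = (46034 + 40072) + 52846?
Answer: 16396307/118 ≈ 1.3895e+5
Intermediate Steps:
z = 138952 (z = 86106 + 52846 = 138952)
T(D, x) = (D + x)/(2*x) (T(D, x) = (D + x)/((2*x)) = (D + x)*(1/(2*x)) = (D + x)/(2*x))
z + T(528, -354) = 138952 + (½)*(528 - 354)/(-354) = 138952 + (½)*(-1/354)*174 = 138952 - 29/118 = 16396307/118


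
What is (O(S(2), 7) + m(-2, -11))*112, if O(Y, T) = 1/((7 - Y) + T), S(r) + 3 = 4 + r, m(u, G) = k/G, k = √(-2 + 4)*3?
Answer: 112/11 - 336*√2/11 ≈ -33.016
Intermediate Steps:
k = 3*√2 (k = √2*3 = 3*√2 ≈ 4.2426)
m(u, G) = 3*√2/G (m(u, G) = (3*√2)/G = 3*√2/G)
S(r) = 1 + r (S(r) = -3 + (4 + r) = 1 + r)
O(Y, T) = 1/(7 + T - Y)
(O(S(2), 7) + m(-2, -11))*112 = (1/(7 + 7 - (1 + 2)) + 3*√2/(-11))*112 = (1/(7 + 7 - 1*3) + 3*√2*(-1/11))*112 = (1/(7 + 7 - 3) - 3*√2/11)*112 = (1/11 - 3*√2/11)*112 = 112/11 - 336*√2/11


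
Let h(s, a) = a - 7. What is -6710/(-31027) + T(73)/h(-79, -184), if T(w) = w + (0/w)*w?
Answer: -983361/5926157 ≈ -0.16594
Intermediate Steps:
h(s, a) = -7 + a
T(w) = w (T(w) = w + 0*w = w + 0 = w)
-6710/(-31027) + T(73)/h(-79, -184) = -6710/(-31027) + 73/(-7 - 184) = -6710*(-1/31027) + 73/(-191) = 6710/31027 + 73*(-1/191) = 6710/31027 - 73/191 = -983361/5926157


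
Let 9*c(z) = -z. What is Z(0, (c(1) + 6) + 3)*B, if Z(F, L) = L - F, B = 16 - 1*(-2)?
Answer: 160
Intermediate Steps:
c(z) = -z/9 (c(z) = (-z)/9 = -z/9)
B = 18 (B = 16 + 2 = 18)
Z(0, (c(1) + 6) + 3)*B = (((-1/9*1 + 6) + 3) - 1*0)*18 = (((-1/9 + 6) + 3) + 0)*18 = ((53/9 + 3) + 0)*18 = (80/9 + 0)*18 = (80/9)*18 = 160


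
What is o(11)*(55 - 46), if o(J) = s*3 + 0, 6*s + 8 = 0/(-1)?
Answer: -36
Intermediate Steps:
s = -4/3 (s = -4/3 + (0/(-1))/6 = -4/3 + (0*(-1))/6 = -4/3 + (⅙)*0 = -4/3 + 0 = -4/3 ≈ -1.3333)
o(J) = -4 (o(J) = -4/3*3 + 0 = -4 + 0 = -4)
o(11)*(55 - 46) = -4*(55 - 46) = -4*9 = -36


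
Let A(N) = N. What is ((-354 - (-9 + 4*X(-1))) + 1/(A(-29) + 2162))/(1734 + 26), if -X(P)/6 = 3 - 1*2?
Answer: -171173/938520 ≈ -0.18239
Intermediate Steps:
X(P) = -6 (X(P) = -6*(3 - 1*2) = -6*(3 - 2) = -6*1 = -6)
((-354 - (-9 + 4*X(-1))) + 1/(A(-29) + 2162))/(1734 + 26) = ((-354 - (-9 + 4*(-6))) + 1/(-29 + 2162))/(1734 + 26) = ((-354 - (-9 - 24)) + 1/2133)/1760 = ((-354 - 1*(-33)) + 1/2133)*(1/1760) = ((-354 + 33) + 1/2133)*(1/1760) = (-321 + 1/2133)*(1/1760) = -684692/2133*1/1760 = -171173/938520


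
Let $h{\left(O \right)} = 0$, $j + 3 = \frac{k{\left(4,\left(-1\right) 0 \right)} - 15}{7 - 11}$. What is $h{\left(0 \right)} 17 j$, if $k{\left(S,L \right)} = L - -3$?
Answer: $0$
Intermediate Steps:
$k{\left(S,L \right)} = 3 + L$ ($k{\left(S,L \right)} = L + 3 = 3 + L$)
$j = 0$ ($j = -3 + \frac{\left(3 - 0\right) - 15}{7 - 11} = -3 + \frac{\left(3 + 0\right) - 15}{-4} = -3 + \left(3 - 15\right) \left(- \frac{1}{4}\right) = -3 - -3 = -3 + 3 = 0$)
$h{\left(0 \right)} 17 j = 0 \cdot 17 \cdot 0 = 0 \cdot 0 = 0$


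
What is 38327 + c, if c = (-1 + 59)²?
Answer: 41691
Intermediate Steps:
c = 3364 (c = 58² = 3364)
38327 + c = 38327 + 3364 = 41691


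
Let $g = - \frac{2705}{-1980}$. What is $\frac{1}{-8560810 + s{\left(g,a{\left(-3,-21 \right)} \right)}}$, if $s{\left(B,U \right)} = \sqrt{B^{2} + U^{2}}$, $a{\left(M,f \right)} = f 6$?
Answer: $- \frac{1342471980960}{11492647556832274103} - \frac{396 \sqrt{2489903497}}{11492647556832274103} \approx -1.1681 \cdot 10^{-7}$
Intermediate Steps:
$a{\left(M,f \right)} = 6 f$
$g = \frac{541}{396}$ ($g = \left(-2705\right) \left(- \frac{1}{1980}\right) = \frac{541}{396} \approx 1.3662$)
$\frac{1}{-8560810 + s{\left(g,a{\left(-3,-21 \right)} \right)}} = \frac{1}{-8560810 + \sqrt{\left(\frac{541}{396}\right)^{2} + \left(6 \left(-21\right)\right)^{2}}} = \frac{1}{-8560810 + \sqrt{\frac{292681}{156816} + \left(-126\right)^{2}}} = \frac{1}{-8560810 + \sqrt{\frac{292681}{156816} + 15876}} = \frac{1}{-8560810 + \sqrt{\frac{2489903497}{156816}}} = \frac{1}{-8560810 + \frac{\sqrt{2489903497}}{396}}$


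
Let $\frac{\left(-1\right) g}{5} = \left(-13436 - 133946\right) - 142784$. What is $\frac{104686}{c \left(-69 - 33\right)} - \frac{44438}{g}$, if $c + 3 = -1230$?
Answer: $\frac{5234464}{6528735} \approx 0.80176$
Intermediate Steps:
$c = -1233$ ($c = -3 - 1230 = -1233$)
$g = 1450830$ ($g = - 5 \left(\left(-13436 - 133946\right) - 142784\right) = - 5 \left(-147382 - 142784\right) = \left(-5\right) \left(-290166\right) = 1450830$)
$\frac{104686}{c \left(-69 - 33\right)} - \frac{44438}{g} = \frac{104686}{\left(-1233\right) \left(-69 - 33\right)} - \frac{44438}{1450830} = \frac{104686}{\left(-1233\right) \left(-69 - 33\right)} - \frac{22219}{725415} = \frac{104686}{\left(-1233\right) \left(-102\right)} - \frac{22219}{725415} = \frac{104686}{125766} - \frac{22219}{725415} = 104686 \cdot \frac{1}{125766} - \frac{22219}{725415} = \frac{3079}{3699} - \frac{22219}{725415} = \frac{5234464}{6528735}$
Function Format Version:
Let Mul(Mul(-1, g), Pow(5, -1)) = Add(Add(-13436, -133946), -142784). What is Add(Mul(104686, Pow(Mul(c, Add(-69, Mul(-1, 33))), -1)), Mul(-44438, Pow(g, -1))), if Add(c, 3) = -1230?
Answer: Rational(5234464, 6528735) ≈ 0.80176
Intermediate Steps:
c = -1233 (c = Add(-3, -1230) = -1233)
g = 1450830 (g = Mul(-5, Add(Add(-13436, -133946), -142784)) = Mul(-5, Add(-147382, -142784)) = Mul(-5, -290166) = 1450830)
Add(Mul(104686, Pow(Mul(c, Add(-69, Mul(-1, 33))), -1)), Mul(-44438, Pow(g, -1))) = Add(Mul(104686, Pow(Mul(-1233, Add(-69, Mul(-1, 33))), -1)), Mul(-44438, Pow(1450830, -1))) = Add(Mul(104686, Pow(Mul(-1233, Add(-69, -33)), -1)), Mul(-44438, Rational(1, 1450830))) = Add(Mul(104686, Pow(Mul(-1233, -102), -1)), Rational(-22219, 725415)) = Add(Mul(104686, Pow(125766, -1)), Rational(-22219, 725415)) = Add(Mul(104686, Rational(1, 125766)), Rational(-22219, 725415)) = Add(Rational(3079, 3699), Rational(-22219, 725415)) = Rational(5234464, 6528735)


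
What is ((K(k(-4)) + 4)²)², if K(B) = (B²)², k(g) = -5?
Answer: 156531800881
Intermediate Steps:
K(B) = B⁴
((K(k(-4)) + 4)²)² = (((-5)⁴ + 4)²)² = ((625 + 4)²)² = (629²)² = 395641² = 156531800881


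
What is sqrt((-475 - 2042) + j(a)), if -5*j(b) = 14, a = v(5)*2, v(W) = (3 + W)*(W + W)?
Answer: I*sqrt(62995)/5 ≈ 50.198*I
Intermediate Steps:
v(W) = 2*W*(3 + W) (v(W) = (3 + W)*(2*W) = 2*W*(3 + W))
a = 160 (a = (2*5*(3 + 5))*2 = (2*5*8)*2 = 80*2 = 160)
j(b) = -14/5 (j(b) = -1/5*14 = -14/5)
sqrt((-475 - 2042) + j(a)) = sqrt((-475 - 2042) - 14/5) = sqrt(-2517 - 14/5) = sqrt(-12599/5) = I*sqrt(62995)/5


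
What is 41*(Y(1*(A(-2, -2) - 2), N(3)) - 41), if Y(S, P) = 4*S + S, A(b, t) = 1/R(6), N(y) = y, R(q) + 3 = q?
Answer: -6068/3 ≈ -2022.7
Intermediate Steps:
R(q) = -3 + q
A(b, t) = ⅓ (A(b, t) = 1/(-3 + 6) = 1/3 = ⅓)
Y(S, P) = 5*S
41*(Y(1*(A(-2, -2) - 2), N(3)) - 41) = 41*(5*(1*(⅓ - 2)) - 41) = 41*(5*(1*(-5/3)) - 41) = 41*(5*(-5/3) - 41) = 41*(-25/3 - 41) = 41*(-148/3) = -6068/3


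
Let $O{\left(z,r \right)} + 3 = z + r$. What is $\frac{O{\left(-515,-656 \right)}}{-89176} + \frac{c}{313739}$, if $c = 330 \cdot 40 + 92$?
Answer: $\frac{776828489}{13988994532} \approx 0.055531$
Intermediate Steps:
$c = 13292$ ($c = 13200 + 92 = 13292$)
$O{\left(z,r \right)} = -3 + r + z$ ($O{\left(z,r \right)} = -3 + \left(z + r\right) = -3 + \left(r + z\right) = -3 + r + z$)
$\frac{O{\left(-515,-656 \right)}}{-89176} + \frac{c}{313739} = \frac{-3 - 656 - 515}{-89176} + \frac{13292}{313739} = \left(-1174\right) \left(- \frac{1}{89176}\right) + 13292 \cdot \frac{1}{313739} = \frac{587}{44588} + \frac{13292}{313739} = \frac{776828489}{13988994532}$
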